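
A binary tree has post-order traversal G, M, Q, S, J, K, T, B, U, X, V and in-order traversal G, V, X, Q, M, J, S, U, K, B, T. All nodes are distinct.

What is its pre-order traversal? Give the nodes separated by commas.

The last element of post-order is the root; it splits in-order into left and right subtrees.
Root V: left subtree has 1 node {G}, right has 9 {X, Q, M, J, S, U, K, B, T}.
  Root X: left subtree has 0 nodes { }, right has 8 {Q, M, J, S, U, K, B, T}.
    Root U: left subtree has 4 nodes {Q, M, J, S}, right has 3 {K, B, T}.
      Root J: left subtree has 2 nodes {Q, M}, right has 1 {S}.
        Root Q: left subtree has 0 nodes { }, right has 1 {M}.
      Root B: left subtree has 1 node {K}, right has 1 {T}.

V, G, X, U, J, Q, M, S, B, K, T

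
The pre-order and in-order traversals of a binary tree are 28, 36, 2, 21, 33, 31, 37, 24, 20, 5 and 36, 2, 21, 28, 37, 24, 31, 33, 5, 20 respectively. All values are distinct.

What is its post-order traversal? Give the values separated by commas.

The first element of pre-order is the root; it splits in-order into left and right subtrees.
Root 28: left subtree has 3 nodes {36, 2, 21}, right has 6 {37, 24, 31, 33, 5, 20}.
  Root 36: left subtree has 0 nodes { }, right has 2 {2, 21}.
    Root 2: left subtree has 0 nodes { }, right has 1 {21}.
  Root 33: left subtree has 3 nodes {37, 24, 31}, right has 2 {5, 20}.
    Root 31: left subtree has 2 nodes {37, 24}, right has 0 { }.
      Root 37: left subtree has 0 nodes { }, right has 1 {24}.
    Root 20: left subtree has 1 node {5}, right has 0 { }.

21, 2, 36, 24, 37, 31, 5, 20, 33, 28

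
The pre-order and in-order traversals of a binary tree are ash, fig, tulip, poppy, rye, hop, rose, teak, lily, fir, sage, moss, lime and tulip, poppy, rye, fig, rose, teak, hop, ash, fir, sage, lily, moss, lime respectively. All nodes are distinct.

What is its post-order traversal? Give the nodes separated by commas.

The first element of pre-order is the root; it splits in-order into left and right subtrees.
Root ash: left subtree has 7 nodes {tulip, poppy, rye, fig, rose, teak, hop}, right has 5 {fir, sage, lily, moss, lime}.
  Root fig: left subtree has 3 nodes {tulip, poppy, rye}, right has 3 {rose, teak, hop}.
    Root tulip: left subtree has 0 nodes { }, right has 2 {poppy, rye}.
      Root poppy: left subtree has 0 nodes { }, right has 1 {rye}.
    Root hop: left subtree has 2 nodes {rose, teak}, right has 0 { }.
      Root rose: left subtree has 0 nodes { }, right has 1 {teak}.
  Root lily: left subtree has 2 nodes {fir, sage}, right has 2 {moss, lime}.
    Root fir: left subtree has 0 nodes { }, right has 1 {sage}.
    Root moss: left subtree has 0 nodes { }, right has 1 {lime}.

rye, poppy, tulip, teak, rose, hop, fig, sage, fir, lime, moss, lily, ash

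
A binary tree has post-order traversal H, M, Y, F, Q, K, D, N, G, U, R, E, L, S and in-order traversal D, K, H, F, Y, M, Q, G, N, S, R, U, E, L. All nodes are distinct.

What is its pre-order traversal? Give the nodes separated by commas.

S, G, D, K, Q, F, H, Y, M, N, L, E, R, U

The last element of post-order is the root; it splits in-order into left and right subtrees.
Root S: left subtree has 9 nodes {D, K, H, F, Y, M, Q, G, N}, right has 4 {R, U, E, L}.
  Root G: left subtree has 7 nodes {D, K, H, F, Y, M, Q}, right has 1 {N}.
    Root D: left subtree has 0 nodes { }, right has 6 {K, H, F, Y, M, Q}.
      Root K: left subtree has 0 nodes { }, right has 5 {H, F, Y, M, Q}.
        Root Q: left subtree has 4 nodes {H, F, Y, M}, right has 0 { }.
          Root F: left subtree has 1 node {H}, right has 2 {Y, M}.
            Root Y: left subtree has 0 nodes { }, right has 1 {M}.
  Root L: left subtree has 3 nodes {R, U, E}, right has 0 { }.
    Root E: left subtree has 2 nodes {R, U}, right has 0 { }.
      Root R: left subtree has 0 nodes { }, right has 1 {U}.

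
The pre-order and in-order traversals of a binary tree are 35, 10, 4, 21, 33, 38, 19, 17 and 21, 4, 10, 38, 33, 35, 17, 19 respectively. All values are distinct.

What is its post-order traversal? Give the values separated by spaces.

21 4 38 33 10 17 19 35

The first element of pre-order is the root; it splits in-order into left and right subtrees.
Root 35: left subtree has 5 nodes {21, 4, 10, 38, 33}, right has 2 {17, 19}.
  Root 10: left subtree has 2 nodes {21, 4}, right has 2 {38, 33}.
    Root 4: left subtree has 1 node {21}, right has 0 { }.
    Root 33: left subtree has 1 node {38}, right has 0 { }.
  Root 19: left subtree has 1 node {17}, right has 0 { }.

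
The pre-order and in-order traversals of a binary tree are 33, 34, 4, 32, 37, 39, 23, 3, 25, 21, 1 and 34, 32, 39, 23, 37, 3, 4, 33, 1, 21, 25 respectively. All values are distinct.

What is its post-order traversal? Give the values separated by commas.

The first element of pre-order is the root; it splits in-order into left and right subtrees.
Root 33: left subtree has 7 nodes {34, 32, 39, 23, 37, 3, 4}, right has 3 {1, 21, 25}.
  Root 34: left subtree has 0 nodes { }, right has 6 {32, 39, 23, 37, 3, 4}.
    Root 4: left subtree has 5 nodes {32, 39, 23, 37, 3}, right has 0 { }.
      Root 32: left subtree has 0 nodes { }, right has 4 {39, 23, 37, 3}.
        Root 37: left subtree has 2 nodes {39, 23}, right has 1 {3}.
          Root 39: left subtree has 0 nodes { }, right has 1 {23}.
  Root 25: left subtree has 2 nodes {1, 21}, right has 0 { }.
    Root 21: left subtree has 1 node {1}, right has 0 { }.

23, 39, 3, 37, 32, 4, 34, 1, 21, 25, 33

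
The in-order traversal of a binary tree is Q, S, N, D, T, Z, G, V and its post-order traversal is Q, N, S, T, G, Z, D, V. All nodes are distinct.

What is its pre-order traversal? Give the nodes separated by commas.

V, D, S, Q, N, Z, T, G

The last element of post-order is the root; it splits in-order into left and right subtrees.
Root V: left subtree has 7 nodes {Q, S, N, D, T, Z, G}, right has 0 { }.
  Root D: left subtree has 3 nodes {Q, S, N}, right has 3 {T, Z, G}.
    Root S: left subtree has 1 node {Q}, right has 1 {N}.
    Root Z: left subtree has 1 node {T}, right has 1 {G}.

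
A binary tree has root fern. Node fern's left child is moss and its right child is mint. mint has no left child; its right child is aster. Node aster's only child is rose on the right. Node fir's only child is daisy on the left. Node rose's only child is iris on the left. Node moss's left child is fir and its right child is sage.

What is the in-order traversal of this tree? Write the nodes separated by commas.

In-order visits the left subtree, then the node, then the right subtree.
At fern: go left to moss.
  At moss: go left to fir.
    At fir: go left to daisy.
      daisy is a leaf — visit daisy.
    Visit fir.
    At fir: no right child.
  Visit moss.
  At moss: go right to sage.
    sage is a leaf — visit sage.
Visit fern.
At fern: go right to mint.
  At mint: no left child.
  Visit mint.
  At mint: go right to aster.
    At aster: no left child.
    Visit aster.
    At aster: go right to rose.
      At rose: go left to iris.
        iris is a leaf — visit iris.
      Visit rose.
      At rose: no right child.

daisy, fir, moss, sage, fern, mint, aster, iris, rose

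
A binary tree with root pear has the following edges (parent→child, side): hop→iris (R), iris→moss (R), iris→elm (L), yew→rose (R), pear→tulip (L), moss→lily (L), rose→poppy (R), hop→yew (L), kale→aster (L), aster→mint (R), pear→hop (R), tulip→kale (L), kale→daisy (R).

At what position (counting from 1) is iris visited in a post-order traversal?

12

Post-order visits the left subtree, then the right subtree, then the node.
At pear: go left to tulip.
  At tulip: go left to kale.
    At kale: go left to aster.
      At aster: no left child.
      At aster: go right to mint.
        mint is a leaf — visit mint.
      Visit aster.
    At kale: go right to daisy.
      daisy is a leaf — visit daisy.
    Visit kale.
  At tulip: no right child.
  Visit tulip.
At pear: go right to hop.
  At hop: go left to yew.
    At yew: no left child.
    At yew: go right to rose.
      At rose: no left child.
      At rose: go right to poppy.
        poppy is a leaf — visit poppy.
      Visit rose.
    Visit yew.
  At hop: go right to iris.
    At iris: go left to elm.
      elm is a leaf — visit elm.
    At iris: go right to moss.
      At moss: go left to lily.
        lily is a leaf — visit lily.
      At moss: no right child.
      Visit moss.
    Visit iris.
  Visit hop.
Visit pear.
Full post-order sequence: mint, aster, daisy, kale, tulip, poppy, rose, yew, elm, lily, moss, iris, hop, pear.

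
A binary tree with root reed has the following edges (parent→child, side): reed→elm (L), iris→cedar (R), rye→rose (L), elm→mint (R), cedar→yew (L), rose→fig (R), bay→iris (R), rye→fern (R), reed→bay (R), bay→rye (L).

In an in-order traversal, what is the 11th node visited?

In-order visits the left subtree, then the node, then the right subtree.
At reed: go left to elm.
  At elm: no left child.
  Visit elm.
  At elm: go right to mint.
    mint is a leaf — visit mint.
Visit reed.
At reed: go right to bay.
  At bay: go left to rye.
    At rye: go left to rose.
      At rose: no left child.
      Visit rose.
      At rose: go right to fig.
        fig is a leaf — visit fig.
    Visit rye.
    At rye: go right to fern.
      fern is a leaf — visit fern.
  Visit bay.
  At bay: go right to iris.
    At iris: no left child.
    Visit iris.
    At iris: go right to cedar.
      At cedar: go left to yew.
        yew is a leaf — visit yew.
      Visit cedar.
      At cedar: no right child.
Full in-order sequence: elm, mint, reed, rose, fig, rye, fern, bay, iris, yew, cedar.

cedar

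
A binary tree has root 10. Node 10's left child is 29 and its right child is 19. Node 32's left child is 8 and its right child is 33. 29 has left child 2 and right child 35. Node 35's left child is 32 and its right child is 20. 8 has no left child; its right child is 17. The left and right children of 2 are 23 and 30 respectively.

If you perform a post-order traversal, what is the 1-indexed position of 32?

Post-order visits the left subtree, then the right subtree, then the node.
At 10: go left to 29.
  At 29: go left to 2.
    At 2: go left to 23.
      23 is a leaf — visit 23.
    At 2: go right to 30.
      30 is a leaf — visit 30.
    Visit 2.
  At 29: go right to 35.
    At 35: go left to 32.
      At 32: go left to 8.
        At 8: no left child.
        At 8: go right to 17.
          17 is a leaf — visit 17.
        Visit 8.
      At 32: go right to 33.
        33 is a leaf — visit 33.
      Visit 32.
    At 35: go right to 20.
      20 is a leaf — visit 20.
    Visit 35.
  Visit 29.
At 10: go right to 19.
  19 is a leaf — visit 19.
Visit 10.
Full post-order sequence: 23, 30, 2, 17, 8, 33, 32, 20, 35, 29, 19, 10.

7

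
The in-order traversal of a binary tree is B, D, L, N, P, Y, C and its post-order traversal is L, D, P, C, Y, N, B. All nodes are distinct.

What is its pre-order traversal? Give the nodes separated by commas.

B, N, D, L, Y, P, C

The last element of post-order is the root; it splits in-order into left and right subtrees.
Root B: left subtree has 0 nodes { }, right has 6 {D, L, N, P, Y, C}.
  Root N: left subtree has 2 nodes {D, L}, right has 3 {P, Y, C}.
    Root D: left subtree has 0 nodes { }, right has 1 {L}.
    Root Y: left subtree has 1 node {P}, right has 1 {C}.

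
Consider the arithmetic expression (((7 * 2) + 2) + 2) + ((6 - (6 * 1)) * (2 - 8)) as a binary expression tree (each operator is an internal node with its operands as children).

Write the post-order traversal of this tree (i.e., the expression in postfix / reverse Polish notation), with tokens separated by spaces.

Post-order on an expression tree gives postfix notation: for each operator, emit left operand, right operand, then the operator.

7 2 * 2 + 2 + 6 6 1 * - 2 8 - * +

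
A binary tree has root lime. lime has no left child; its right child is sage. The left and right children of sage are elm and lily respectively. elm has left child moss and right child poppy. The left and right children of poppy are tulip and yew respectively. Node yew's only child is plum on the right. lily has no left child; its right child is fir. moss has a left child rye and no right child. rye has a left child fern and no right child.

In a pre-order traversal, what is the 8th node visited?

Pre-order visits the node, then its left subtree, then its right subtree.
Visit lime.
At lime: no left child.
At lime: go right to sage.
  Visit sage.
  At sage: go left to elm.
    Visit elm.
    At elm: go left to moss.
      Visit moss.
      At moss: go left to rye.
        Visit rye.
        At rye: go left to fern.
          fern is a leaf — visit fern.
        At rye: no right child.
      At moss: no right child.
    At elm: go right to poppy.
      Visit poppy.
      At poppy: go left to tulip.
        tulip is a leaf — visit tulip.
      At poppy: go right to yew.
        Visit yew.
        At yew: no left child.
        At yew: go right to plum.
          plum is a leaf — visit plum.
  At sage: go right to lily.
    Visit lily.
    At lily: no left child.
    At lily: go right to fir.
      fir is a leaf — visit fir.
Full pre-order sequence: lime, sage, elm, moss, rye, fern, poppy, tulip, yew, plum, lily, fir.

tulip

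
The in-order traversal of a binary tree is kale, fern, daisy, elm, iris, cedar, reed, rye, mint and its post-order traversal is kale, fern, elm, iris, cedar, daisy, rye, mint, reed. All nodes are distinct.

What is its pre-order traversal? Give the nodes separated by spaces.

The last element of post-order is the root; it splits in-order into left and right subtrees.
Root reed: left subtree has 6 nodes {kale, fern, daisy, elm, iris, cedar}, right has 2 {rye, mint}.
  Root daisy: left subtree has 2 nodes {kale, fern}, right has 3 {elm, iris, cedar}.
    Root fern: left subtree has 1 node {kale}, right has 0 { }.
    Root cedar: left subtree has 2 nodes {elm, iris}, right has 0 { }.
      Root iris: left subtree has 1 node {elm}, right has 0 { }.
  Root mint: left subtree has 1 node {rye}, right has 0 { }.

reed daisy fern kale cedar iris elm mint rye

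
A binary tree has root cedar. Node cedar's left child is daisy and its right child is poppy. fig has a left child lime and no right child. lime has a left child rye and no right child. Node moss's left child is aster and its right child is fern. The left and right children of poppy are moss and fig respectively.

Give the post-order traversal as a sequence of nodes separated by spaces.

daisy aster fern moss rye lime fig poppy cedar

Post-order visits the left subtree, then the right subtree, then the node.
At cedar: go left to daisy.
  daisy is a leaf — visit daisy.
At cedar: go right to poppy.
  At poppy: go left to moss.
    At moss: go left to aster.
      aster is a leaf — visit aster.
    At moss: go right to fern.
      fern is a leaf — visit fern.
    Visit moss.
  At poppy: go right to fig.
    At fig: go left to lime.
      At lime: go left to rye.
        rye is a leaf — visit rye.
      At lime: no right child.
      Visit lime.
    At fig: no right child.
    Visit fig.
  Visit poppy.
Visit cedar.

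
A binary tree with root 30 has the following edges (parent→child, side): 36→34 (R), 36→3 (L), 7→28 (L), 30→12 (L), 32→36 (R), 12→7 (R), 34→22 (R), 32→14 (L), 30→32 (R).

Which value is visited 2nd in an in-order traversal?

In-order visits the left subtree, then the node, then the right subtree.
At 30: go left to 12.
  At 12: no left child.
  Visit 12.
  At 12: go right to 7.
    At 7: go left to 28.
      28 is a leaf — visit 28.
    Visit 7.
    At 7: no right child.
Visit 30.
At 30: go right to 32.
  At 32: go left to 14.
    14 is a leaf — visit 14.
  Visit 32.
  At 32: go right to 36.
    At 36: go left to 3.
      3 is a leaf — visit 3.
    Visit 36.
    At 36: go right to 34.
      At 34: no left child.
      Visit 34.
      At 34: go right to 22.
        22 is a leaf — visit 22.
Full in-order sequence: 12, 28, 7, 30, 14, 32, 3, 36, 34, 22.

28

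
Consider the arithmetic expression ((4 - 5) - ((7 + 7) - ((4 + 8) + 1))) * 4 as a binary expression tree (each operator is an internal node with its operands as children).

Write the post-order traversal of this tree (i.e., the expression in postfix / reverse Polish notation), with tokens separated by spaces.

Post-order on an expression tree gives postfix notation: for each operator, emit left operand, right operand, then the operator.

4 5 - 7 7 + 4 8 + 1 + - - 4 *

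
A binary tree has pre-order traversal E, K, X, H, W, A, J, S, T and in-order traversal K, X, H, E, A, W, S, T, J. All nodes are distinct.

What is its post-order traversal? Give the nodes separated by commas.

The first element of pre-order is the root; it splits in-order into left and right subtrees.
Root E: left subtree has 3 nodes {K, X, H}, right has 5 {A, W, S, T, J}.
  Root K: left subtree has 0 nodes { }, right has 2 {X, H}.
    Root X: left subtree has 0 nodes { }, right has 1 {H}.
  Root W: left subtree has 1 node {A}, right has 3 {S, T, J}.
    Root J: left subtree has 2 nodes {S, T}, right has 0 { }.
      Root S: left subtree has 0 nodes { }, right has 1 {T}.

H, X, K, A, T, S, J, W, E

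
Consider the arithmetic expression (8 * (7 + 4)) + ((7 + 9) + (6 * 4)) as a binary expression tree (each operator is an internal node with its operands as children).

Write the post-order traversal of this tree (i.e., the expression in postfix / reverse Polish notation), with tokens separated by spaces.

8 7 4 + * 7 9 + 6 4 * + +

Post-order on an expression tree gives postfix notation: for each operator, emit left operand, right operand, then the operator.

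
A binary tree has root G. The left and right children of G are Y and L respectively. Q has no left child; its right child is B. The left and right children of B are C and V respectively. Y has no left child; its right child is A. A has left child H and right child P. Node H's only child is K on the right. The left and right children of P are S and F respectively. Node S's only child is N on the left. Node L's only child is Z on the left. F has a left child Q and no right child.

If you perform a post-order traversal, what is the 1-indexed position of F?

9

Post-order visits the left subtree, then the right subtree, then the node.
At G: go left to Y.
  At Y: no left child.
  At Y: go right to A.
    At A: go left to H.
      At H: no left child.
      At H: go right to K.
        K is a leaf — visit K.
      Visit H.
    At A: go right to P.
      At P: go left to S.
        At S: go left to N.
          N is a leaf — visit N.
        At S: no right child.
        Visit S.
      At P: go right to F.
        At F: go left to Q.
          At Q: no left child.
          At Q: go right to B.
            At B: go left to C.
              C is a leaf — visit C.
            At B: go right to V.
              V is a leaf — visit V.
            Visit B.
          Visit Q.
        At F: no right child.
        Visit F.
      Visit P.
    Visit A.
  Visit Y.
At G: go right to L.
  At L: go left to Z.
    Z is a leaf — visit Z.
  At L: no right child.
  Visit L.
Visit G.
Full post-order sequence: K, H, N, S, C, V, B, Q, F, P, A, Y, Z, L, G.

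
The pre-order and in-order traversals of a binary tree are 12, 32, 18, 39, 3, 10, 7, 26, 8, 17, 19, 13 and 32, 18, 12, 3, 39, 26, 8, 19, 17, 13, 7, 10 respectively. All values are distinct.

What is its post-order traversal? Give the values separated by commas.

18, 32, 3, 19, 13, 17, 8, 26, 7, 10, 39, 12

The first element of pre-order is the root; it splits in-order into left and right subtrees.
Root 12: left subtree has 2 nodes {32, 18}, right has 9 {3, 39, 26, 8, 19, 17, 13, 7, 10}.
  Root 32: left subtree has 0 nodes { }, right has 1 {18}.
  Root 39: left subtree has 1 node {3}, right has 7 {26, 8, 19, 17, 13, 7, 10}.
    Root 10: left subtree has 6 nodes {26, 8, 19, 17, 13, 7}, right has 0 { }.
      Root 7: left subtree has 5 nodes {26, 8, 19, 17, 13}, right has 0 { }.
        Root 26: left subtree has 0 nodes { }, right has 4 {8, 19, 17, 13}.
          Root 8: left subtree has 0 nodes { }, right has 3 {19, 17, 13}.
            Root 17: left subtree has 1 node {19}, right has 1 {13}.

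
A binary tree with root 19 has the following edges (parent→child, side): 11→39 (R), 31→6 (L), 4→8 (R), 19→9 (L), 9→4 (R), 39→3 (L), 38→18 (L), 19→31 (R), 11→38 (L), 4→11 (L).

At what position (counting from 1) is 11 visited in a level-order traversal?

6

Level-order visits nodes level by level from the root, left to right within each level.
Level 0: 19
Level 1: 9, 31
Level 2: 4, 6
Level 3: 11, 8
Level 4: 38, 39
Level 5: 18, 3
Full level-order sequence: 19, 9, 31, 4, 6, 11, 8, 38, 39, 18, 3.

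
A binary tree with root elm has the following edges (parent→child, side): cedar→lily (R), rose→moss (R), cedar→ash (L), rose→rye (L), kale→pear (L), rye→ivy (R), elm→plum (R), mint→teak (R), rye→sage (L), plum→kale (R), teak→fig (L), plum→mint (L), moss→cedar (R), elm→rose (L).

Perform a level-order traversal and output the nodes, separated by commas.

elm, rose, plum, rye, moss, mint, kale, sage, ivy, cedar, teak, pear, ash, lily, fig

Level-order visits nodes level by level from the root, left to right within each level.
Level 0: elm
Level 1: rose, plum
Level 2: rye, moss, mint, kale
Level 3: sage, ivy, cedar, teak, pear
Level 4: ash, lily, fig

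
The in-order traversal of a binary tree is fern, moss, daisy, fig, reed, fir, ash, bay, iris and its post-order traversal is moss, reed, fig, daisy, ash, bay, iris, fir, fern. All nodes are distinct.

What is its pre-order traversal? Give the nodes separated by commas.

fern, fir, daisy, moss, fig, reed, iris, bay, ash

The last element of post-order is the root; it splits in-order into left and right subtrees.
Root fern: left subtree has 0 nodes { }, right has 8 {moss, daisy, fig, reed, fir, ash, bay, iris}.
  Root fir: left subtree has 4 nodes {moss, daisy, fig, reed}, right has 3 {ash, bay, iris}.
    Root daisy: left subtree has 1 node {moss}, right has 2 {fig, reed}.
      Root fig: left subtree has 0 nodes { }, right has 1 {reed}.
    Root iris: left subtree has 2 nodes {ash, bay}, right has 0 { }.
      Root bay: left subtree has 1 node {ash}, right has 0 { }.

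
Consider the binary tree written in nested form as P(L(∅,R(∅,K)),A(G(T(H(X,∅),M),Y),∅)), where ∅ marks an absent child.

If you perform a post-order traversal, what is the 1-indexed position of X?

Post-order visits the left subtree, then the right subtree, then the node.
At P: go left to L.
  At L: no left child.
  At L: go right to R.
    At R: no left child.
    At R: go right to K.
      K is a leaf — visit K.
    Visit R.
  Visit L.
At P: go right to A.
  At A: go left to G.
    At G: go left to T.
      At T: go left to H.
        At H: go left to X.
          X is a leaf — visit X.
        At H: no right child.
        Visit H.
      At T: go right to M.
        M is a leaf — visit M.
      Visit T.
    At G: go right to Y.
      Y is a leaf — visit Y.
    Visit G.
  At A: no right child.
  Visit A.
Visit P.
Full post-order sequence: K, R, L, X, H, M, T, Y, G, A, P.

4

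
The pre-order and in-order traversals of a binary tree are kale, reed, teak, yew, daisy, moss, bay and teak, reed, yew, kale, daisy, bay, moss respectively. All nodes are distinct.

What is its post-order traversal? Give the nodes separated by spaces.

The first element of pre-order is the root; it splits in-order into left and right subtrees.
Root kale: left subtree has 3 nodes {teak, reed, yew}, right has 3 {daisy, bay, moss}.
  Root reed: left subtree has 1 node {teak}, right has 1 {yew}.
  Root daisy: left subtree has 0 nodes { }, right has 2 {bay, moss}.
    Root moss: left subtree has 1 node {bay}, right has 0 { }.

teak yew reed bay moss daisy kale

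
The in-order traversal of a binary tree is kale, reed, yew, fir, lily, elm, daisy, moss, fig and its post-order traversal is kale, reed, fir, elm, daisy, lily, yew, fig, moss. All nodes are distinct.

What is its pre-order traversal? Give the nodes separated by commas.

The last element of post-order is the root; it splits in-order into left and right subtrees.
Root moss: left subtree has 7 nodes {kale, reed, yew, fir, lily, elm, daisy}, right has 1 {fig}.
  Root yew: left subtree has 2 nodes {kale, reed}, right has 4 {fir, lily, elm, daisy}.
    Root reed: left subtree has 1 node {kale}, right has 0 { }.
    Root lily: left subtree has 1 node {fir}, right has 2 {elm, daisy}.
      Root daisy: left subtree has 1 node {elm}, right has 0 { }.

moss, yew, reed, kale, lily, fir, daisy, elm, fig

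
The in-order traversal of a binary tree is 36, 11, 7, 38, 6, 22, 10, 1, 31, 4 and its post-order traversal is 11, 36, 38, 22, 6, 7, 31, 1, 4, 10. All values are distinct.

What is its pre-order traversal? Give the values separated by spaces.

The last element of post-order is the root; it splits in-order into left and right subtrees.
Root 10: left subtree has 6 nodes {36, 11, 7, 38, 6, 22}, right has 3 {1, 31, 4}.
  Root 7: left subtree has 2 nodes {36, 11}, right has 3 {38, 6, 22}.
    Root 36: left subtree has 0 nodes { }, right has 1 {11}.
    Root 6: left subtree has 1 node {38}, right has 1 {22}.
  Root 4: left subtree has 2 nodes {1, 31}, right has 0 { }.
    Root 1: left subtree has 0 nodes { }, right has 1 {31}.

10 7 36 11 6 38 22 4 1 31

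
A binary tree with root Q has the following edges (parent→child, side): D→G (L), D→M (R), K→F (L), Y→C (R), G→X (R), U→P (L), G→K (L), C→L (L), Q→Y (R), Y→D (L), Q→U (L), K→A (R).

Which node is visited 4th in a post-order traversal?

A

Post-order visits the left subtree, then the right subtree, then the node.
At Q: go left to U.
  At U: go left to P.
    P is a leaf — visit P.
  At U: no right child.
  Visit U.
At Q: go right to Y.
  At Y: go left to D.
    At D: go left to G.
      At G: go left to K.
        At K: go left to F.
          F is a leaf — visit F.
        At K: go right to A.
          A is a leaf — visit A.
        Visit K.
      At G: go right to X.
        X is a leaf — visit X.
      Visit G.
    At D: go right to M.
      M is a leaf — visit M.
    Visit D.
  At Y: go right to C.
    At C: go left to L.
      L is a leaf — visit L.
    At C: no right child.
    Visit C.
  Visit Y.
Visit Q.
Full post-order sequence: P, U, F, A, K, X, G, M, D, L, C, Y, Q.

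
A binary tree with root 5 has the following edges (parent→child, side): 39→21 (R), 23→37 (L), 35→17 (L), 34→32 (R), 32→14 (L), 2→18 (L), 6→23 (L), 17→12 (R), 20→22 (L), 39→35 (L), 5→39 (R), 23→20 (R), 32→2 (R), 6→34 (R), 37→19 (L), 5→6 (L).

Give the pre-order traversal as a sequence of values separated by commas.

Pre-order visits the node, then its left subtree, then its right subtree.
Visit 5.
At 5: go left to 6.
  Visit 6.
  At 6: go left to 23.
    Visit 23.
    At 23: go left to 37.
      Visit 37.
      At 37: go left to 19.
        19 is a leaf — visit 19.
      At 37: no right child.
    At 23: go right to 20.
      Visit 20.
      At 20: go left to 22.
        22 is a leaf — visit 22.
      At 20: no right child.
  At 6: go right to 34.
    Visit 34.
    At 34: no left child.
    At 34: go right to 32.
      Visit 32.
      At 32: go left to 14.
        14 is a leaf — visit 14.
      At 32: go right to 2.
        Visit 2.
        At 2: go left to 18.
          18 is a leaf — visit 18.
        At 2: no right child.
At 5: go right to 39.
  Visit 39.
  At 39: go left to 35.
    Visit 35.
    At 35: go left to 17.
      Visit 17.
      At 17: no left child.
      At 17: go right to 12.
        12 is a leaf — visit 12.
    At 35: no right child.
  At 39: go right to 21.
    21 is a leaf — visit 21.

5, 6, 23, 37, 19, 20, 22, 34, 32, 14, 2, 18, 39, 35, 17, 12, 21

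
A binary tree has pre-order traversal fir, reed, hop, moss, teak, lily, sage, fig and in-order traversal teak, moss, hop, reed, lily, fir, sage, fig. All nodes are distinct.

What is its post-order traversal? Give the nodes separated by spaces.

The first element of pre-order is the root; it splits in-order into left and right subtrees.
Root fir: left subtree has 5 nodes {teak, moss, hop, reed, lily}, right has 2 {sage, fig}.
  Root reed: left subtree has 3 nodes {teak, moss, hop}, right has 1 {lily}.
    Root hop: left subtree has 2 nodes {teak, moss}, right has 0 { }.
      Root moss: left subtree has 1 node {teak}, right has 0 { }.
  Root sage: left subtree has 0 nodes { }, right has 1 {fig}.

teak moss hop lily reed fig sage fir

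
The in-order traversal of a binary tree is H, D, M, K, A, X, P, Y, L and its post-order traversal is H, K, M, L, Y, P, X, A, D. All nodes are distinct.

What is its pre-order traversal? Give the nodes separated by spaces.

The last element of post-order is the root; it splits in-order into left and right subtrees.
Root D: left subtree has 1 node {H}, right has 7 {M, K, A, X, P, Y, L}.
  Root A: left subtree has 2 nodes {M, K}, right has 4 {X, P, Y, L}.
    Root M: left subtree has 0 nodes { }, right has 1 {K}.
    Root X: left subtree has 0 nodes { }, right has 3 {P, Y, L}.
      Root P: left subtree has 0 nodes { }, right has 2 {Y, L}.
        Root Y: left subtree has 0 nodes { }, right has 1 {L}.

D H A M K X P Y L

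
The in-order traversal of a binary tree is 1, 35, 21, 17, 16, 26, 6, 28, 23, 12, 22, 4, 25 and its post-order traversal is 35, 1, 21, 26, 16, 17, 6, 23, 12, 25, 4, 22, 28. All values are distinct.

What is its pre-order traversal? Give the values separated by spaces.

28 6 17 21 1 35 16 26 22 12 23 4 25

The last element of post-order is the root; it splits in-order into left and right subtrees.
Root 28: left subtree has 7 nodes {1, 35, 21, 17, 16, 26, 6}, right has 5 {23, 12, 22, 4, 25}.
  Root 6: left subtree has 6 nodes {1, 35, 21, 17, 16, 26}, right has 0 { }.
    Root 17: left subtree has 3 nodes {1, 35, 21}, right has 2 {16, 26}.
      Root 21: left subtree has 2 nodes {1, 35}, right has 0 { }.
        Root 1: left subtree has 0 nodes { }, right has 1 {35}.
      Root 16: left subtree has 0 nodes { }, right has 1 {26}.
  Root 22: left subtree has 2 nodes {23, 12}, right has 2 {4, 25}.
    Root 12: left subtree has 1 node {23}, right has 0 { }.
    Root 4: left subtree has 0 nodes { }, right has 1 {25}.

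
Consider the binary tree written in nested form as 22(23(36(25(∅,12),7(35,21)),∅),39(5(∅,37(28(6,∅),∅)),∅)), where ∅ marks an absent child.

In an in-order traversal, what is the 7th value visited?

23

In-order visits the left subtree, then the node, then the right subtree.
At 22: go left to 23.
  At 23: go left to 36.
    At 36: go left to 25.
      At 25: no left child.
      Visit 25.
      At 25: go right to 12.
        12 is a leaf — visit 12.
    Visit 36.
    At 36: go right to 7.
      At 7: go left to 35.
        35 is a leaf — visit 35.
      Visit 7.
      At 7: go right to 21.
        21 is a leaf — visit 21.
  Visit 23.
  At 23: no right child.
Visit 22.
At 22: go right to 39.
  At 39: go left to 5.
    At 5: no left child.
    Visit 5.
    At 5: go right to 37.
      At 37: go left to 28.
        At 28: go left to 6.
          6 is a leaf — visit 6.
        Visit 28.
        At 28: no right child.
      Visit 37.
      At 37: no right child.
  Visit 39.
  At 39: no right child.
Full in-order sequence: 25, 12, 36, 35, 7, 21, 23, 22, 5, 6, 28, 37, 39.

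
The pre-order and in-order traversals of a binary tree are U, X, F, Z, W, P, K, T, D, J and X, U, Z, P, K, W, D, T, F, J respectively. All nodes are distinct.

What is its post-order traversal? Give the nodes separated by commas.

X, K, P, D, T, W, Z, J, F, U

The first element of pre-order is the root; it splits in-order into left and right subtrees.
Root U: left subtree has 1 node {X}, right has 8 {Z, P, K, W, D, T, F, J}.
  Root F: left subtree has 6 nodes {Z, P, K, W, D, T}, right has 1 {J}.
    Root Z: left subtree has 0 nodes { }, right has 5 {P, K, W, D, T}.
      Root W: left subtree has 2 nodes {P, K}, right has 2 {D, T}.
        Root P: left subtree has 0 nodes { }, right has 1 {K}.
        Root T: left subtree has 1 node {D}, right has 0 { }.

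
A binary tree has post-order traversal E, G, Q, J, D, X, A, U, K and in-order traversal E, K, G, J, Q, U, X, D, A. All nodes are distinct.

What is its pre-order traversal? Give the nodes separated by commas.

The last element of post-order is the root; it splits in-order into left and right subtrees.
Root K: left subtree has 1 node {E}, right has 7 {G, J, Q, U, X, D, A}.
  Root U: left subtree has 3 nodes {G, J, Q}, right has 3 {X, D, A}.
    Root J: left subtree has 1 node {G}, right has 1 {Q}.
    Root A: left subtree has 2 nodes {X, D}, right has 0 { }.
      Root X: left subtree has 0 nodes { }, right has 1 {D}.

K, E, U, J, G, Q, A, X, D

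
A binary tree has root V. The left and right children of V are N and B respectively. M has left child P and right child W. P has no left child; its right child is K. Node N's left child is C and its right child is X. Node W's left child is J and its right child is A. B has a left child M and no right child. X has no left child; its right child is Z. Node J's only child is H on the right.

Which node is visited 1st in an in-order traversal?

C

In-order visits the left subtree, then the node, then the right subtree.
At V: go left to N.
  At N: go left to C.
    C is a leaf — visit C.
  Visit N.
  At N: go right to X.
    At X: no left child.
    Visit X.
    At X: go right to Z.
      Z is a leaf — visit Z.
Visit V.
At V: go right to B.
  At B: go left to M.
    At M: go left to P.
      At P: no left child.
      Visit P.
      At P: go right to K.
        K is a leaf — visit K.
    Visit M.
    At M: go right to W.
      At W: go left to J.
        At J: no left child.
        Visit J.
        At J: go right to H.
          H is a leaf — visit H.
      Visit W.
      At W: go right to A.
        A is a leaf — visit A.
  Visit B.
  At B: no right child.
Full in-order sequence: C, N, X, Z, V, P, K, M, J, H, W, A, B.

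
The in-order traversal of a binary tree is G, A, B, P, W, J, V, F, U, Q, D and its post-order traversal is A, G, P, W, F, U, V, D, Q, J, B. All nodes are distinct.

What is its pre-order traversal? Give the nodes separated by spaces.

The last element of post-order is the root; it splits in-order into left and right subtrees.
Root B: left subtree has 2 nodes {G, A}, right has 8 {P, W, J, V, F, U, Q, D}.
  Root G: left subtree has 0 nodes { }, right has 1 {A}.
  Root J: left subtree has 2 nodes {P, W}, right has 5 {V, F, U, Q, D}.
    Root W: left subtree has 1 node {P}, right has 0 { }.
    Root Q: left subtree has 3 nodes {V, F, U}, right has 1 {D}.
      Root V: left subtree has 0 nodes { }, right has 2 {F, U}.
        Root U: left subtree has 1 node {F}, right has 0 { }.

B G A J W P Q V U F D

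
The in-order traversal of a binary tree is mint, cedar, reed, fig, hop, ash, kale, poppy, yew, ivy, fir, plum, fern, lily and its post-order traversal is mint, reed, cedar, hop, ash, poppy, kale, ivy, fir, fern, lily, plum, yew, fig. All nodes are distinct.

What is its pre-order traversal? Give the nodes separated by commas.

fig, cedar, mint, reed, yew, kale, ash, hop, poppy, plum, fir, ivy, lily, fern

The last element of post-order is the root; it splits in-order into left and right subtrees.
Root fig: left subtree has 3 nodes {mint, cedar, reed}, right has 10 {hop, ash, kale, poppy, yew, ivy, fir, plum, fern, lily}.
  Root cedar: left subtree has 1 node {mint}, right has 1 {reed}.
  Root yew: left subtree has 4 nodes {hop, ash, kale, poppy}, right has 5 {ivy, fir, plum, fern, lily}.
    Root kale: left subtree has 2 nodes {hop, ash}, right has 1 {poppy}.
      Root ash: left subtree has 1 node {hop}, right has 0 { }.
    Root plum: left subtree has 2 nodes {ivy, fir}, right has 2 {fern, lily}.
      Root fir: left subtree has 1 node {ivy}, right has 0 { }.
      Root lily: left subtree has 1 node {fern}, right has 0 { }.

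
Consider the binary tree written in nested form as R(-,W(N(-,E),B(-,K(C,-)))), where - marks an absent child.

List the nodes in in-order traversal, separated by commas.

In-order visits the left subtree, then the node, then the right subtree.
At R: no left child.
Visit R.
At R: go right to W.
  At W: go left to N.
    At N: no left child.
    Visit N.
    At N: go right to E.
      E is a leaf — visit E.
  Visit W.
  At W: go right to B.
    At B: no left child.
    Visit B.
    At B: go right to K.
      At K: go left to C.
        C is a leaf — visit C.
      Visit K.
      At K: no right child.

R, N, E, W, B, C, K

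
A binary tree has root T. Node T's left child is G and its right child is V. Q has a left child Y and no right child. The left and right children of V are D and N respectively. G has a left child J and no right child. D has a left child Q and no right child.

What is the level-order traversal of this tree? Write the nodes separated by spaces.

Level-order visits nodes level by level from the root, left to right within each level.
Level 0: T
Level 1: G, V
Level 2: J, D, N
Level 3: Q
Level 4: Y

T G V J D N Q Y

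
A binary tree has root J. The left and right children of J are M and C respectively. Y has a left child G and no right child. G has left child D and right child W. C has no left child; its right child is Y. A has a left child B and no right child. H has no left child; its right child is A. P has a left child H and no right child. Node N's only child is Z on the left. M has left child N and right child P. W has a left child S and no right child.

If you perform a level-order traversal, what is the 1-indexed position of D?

11

Level-order visits nodes level by level from the root, left to right within each level.
Level 0: J
Level 1: M, C
Level 2: N, P, Y
Level 3: Z, H, G
Level 4: A, D, W
Level 5: B, S
Full level-order sequence: J, M, C, N, P, Y, Z, H, G, A, D, W, B, S.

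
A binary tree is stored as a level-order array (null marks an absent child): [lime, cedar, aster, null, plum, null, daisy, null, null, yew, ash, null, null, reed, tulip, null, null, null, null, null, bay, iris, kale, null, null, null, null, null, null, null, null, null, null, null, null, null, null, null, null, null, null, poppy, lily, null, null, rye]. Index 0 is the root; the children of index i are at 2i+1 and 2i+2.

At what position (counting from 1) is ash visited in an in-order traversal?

In-order visits the left subtree, then the node, then the right subtree.
At lime: go left to cedar.
  At cedar: no left child.
  Visit cedar.
  At cedar: go right to plum.
    At plum: go left to yew.
      At yew: no left child.
      Visit yew.
      At yew: go right to bay.
        At bay: go left to poppy.
          poppy is a leaf — visit poppy.
        Visit bay.
        At bay: go right to lily.
          lily is a leaf — visit lily.
    Visit plum.
    At plum: go right to ash.
      At ash: go left to iris.
        iris is a leaf — visit iris.
      Visit ash.
      At ash: go right to kale.
        At kale: go left to rye.
          rye is a leaf — visit rye.
        Visit kale.
        At kale: no right child.
Visit lime.
At lime: go right to aster.
  At aster: no left child.
  Visit aster.
  At aster: go right to daisy.
    At daisy: go left to reed.
      reed is a leaf — visit reed.
    Visit daisy.
    At daisy: go right to tulip.
      tulip is a leaf — visit tulip.
Full in-order sequence: cedar, yew, poppy, bay, lily, plum, iris, ash, rye, kale, lime, aster, reed, daisy, tulip.

8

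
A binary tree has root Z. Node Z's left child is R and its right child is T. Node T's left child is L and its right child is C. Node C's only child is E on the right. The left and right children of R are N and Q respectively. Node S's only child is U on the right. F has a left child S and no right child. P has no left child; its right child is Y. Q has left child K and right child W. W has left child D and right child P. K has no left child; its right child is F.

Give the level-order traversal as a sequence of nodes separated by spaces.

Z R T N Q L C K W E F D P S Y U

Level-order visits nodes level by level from the root, left to right within each level.
Level 0: Z
Level 1: R, T
Level 2: N, Q, L, C
Level 3: K, W, E
Level 4: F, D, P
Level 5: S, Y
Level 6: U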